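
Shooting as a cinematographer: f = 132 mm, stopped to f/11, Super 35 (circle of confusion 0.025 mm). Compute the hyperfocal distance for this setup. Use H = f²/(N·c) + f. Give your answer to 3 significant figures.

63.5 m

Hyperfocal distance H = f²/(N·c) + f = 132²/(11 × 0.025) + 132 = 17424/0.275 + 132 ≈ 63492.0 mm ≈ 63.5 m.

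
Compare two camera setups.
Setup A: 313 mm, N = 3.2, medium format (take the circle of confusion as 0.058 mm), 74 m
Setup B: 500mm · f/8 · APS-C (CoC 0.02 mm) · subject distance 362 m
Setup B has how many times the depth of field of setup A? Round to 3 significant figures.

Setup A: H = 313²/(3.2×0.058) + 313 ≈ 528163.2 mm; DoF = Df − Dn = 86006 − 64935 ≈ 21071 mm.
Setup B: H = 500²/(8×0.02) + 500 ≈ 1563000.0 mm; DoF = Df − Dn = 470962 − 293984 ≈ 176978 mm.
Ratio = 176978 / 21071 ≈ 8.40.

8.40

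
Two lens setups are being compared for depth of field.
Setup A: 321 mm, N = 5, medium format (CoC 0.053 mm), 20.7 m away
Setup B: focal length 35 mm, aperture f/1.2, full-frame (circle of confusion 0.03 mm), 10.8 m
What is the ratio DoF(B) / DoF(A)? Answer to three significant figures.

Setup A: H = 321²/(5×0.053) + 321 ≈ 389155.0 mm; DoF = Df − Dn = 21844.9 − 19669.1 ≈ 2175.8 mm.
Setup B: H = 35²/(1.2×0.03) + 35 ≈ 34062.8 mm; DoF = Df − Dn = 15797.8 − 8204.4 ≈ 7593.4 mm.
Ratio = 7593.4 / 2175.8 ≈ 3.49.

3.49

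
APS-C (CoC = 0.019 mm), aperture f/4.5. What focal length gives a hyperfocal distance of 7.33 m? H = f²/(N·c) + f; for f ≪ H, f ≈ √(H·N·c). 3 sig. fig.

From H = f²/(N·c) + f, with f ≪ H: f ≈ √(H·N·c) = √(7330 × 4.5 × 0.019) = √626.71 ≈ 25.03 mm.
The +f correction barely moves this — solving exactly, f² + N·c·f − N·c·H = 0 ⇒ f = (−N·c + √((N·c)² + 4·N·c·H))/2 = (−0.0855 + √2506.9)/2 ≈ 24.992 mm, so f ≈ 25.0 mm.

25.0 mm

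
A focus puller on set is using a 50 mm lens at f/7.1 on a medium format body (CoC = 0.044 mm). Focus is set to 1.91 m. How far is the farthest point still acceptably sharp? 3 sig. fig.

2.49 m

Hyperfocal distance H = f²/(N·c) + f = 50²/(7.1 × 0.044) + 50 = 2500/0.3124 + 50 ≈ 8052.6 mm ≈ 8.053 m.
Far limit Df = s·(H − f)/(H − s) = 1910 × (8052.6 − 50) / (8052.6 − 1910) = 1910 × 8002.6 / 6142.6 ≈ 2488.4 mm ≈ 2.49 m.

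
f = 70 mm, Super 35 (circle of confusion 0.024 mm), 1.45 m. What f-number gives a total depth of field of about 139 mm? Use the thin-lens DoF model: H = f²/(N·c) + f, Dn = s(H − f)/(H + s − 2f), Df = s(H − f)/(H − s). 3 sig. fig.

f/7.08

Write h = H − f = f²/(N·c). The thin-lens limits are Dn = s·h/(h + (s−f)) and Df = s·h/(h − (s−f)), so DoF = Df − Dn = 2·s·(s−f)·h / (h² − (s−f)²).
That is a quadratic in h: DoF·h² − 2·s·(s−f)·h − DoF·(s−f)² = 0 ⇒ h = (s−f)·(s + √(s² + DoF²)) / DoF = 1380 × (1450 + √(1450² + 139²)) / 139 = 1380 × (1450 + 1456.65) / 139 ≈ 28857 mm.
Then N = f²/(c·h) = 70² / (0.024 × 28857) = 4900 / 692.58 ≈ 7.08.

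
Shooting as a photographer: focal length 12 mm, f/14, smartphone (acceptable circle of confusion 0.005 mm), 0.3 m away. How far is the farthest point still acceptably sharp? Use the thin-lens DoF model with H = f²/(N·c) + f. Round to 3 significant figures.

349 mm

Hyperfocal distance H = f²/(N·c) + f = 12²/(14 × 0.005) + 12 = 144/0.07 + 12 ≈ 2069.1 mm ≈ 2.069 m.
Far limit Df = s·(H − f)/(H − s) = 300 × (2069.1 − 12) / (2069.1 − 300) = 300 × 2057.1 / 1769.1 ≈ 348.84 mm.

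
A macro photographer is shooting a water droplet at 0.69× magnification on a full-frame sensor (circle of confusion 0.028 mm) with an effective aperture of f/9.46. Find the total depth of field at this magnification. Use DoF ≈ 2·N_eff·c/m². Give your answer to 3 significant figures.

1.11 mm

At magnification m, DoF ≈ 2·N_eff·c/m² = 2 × 9.46 × 0.028 / 0.69² = 0.5298 / 0.4761 ≈ 1.11 mm.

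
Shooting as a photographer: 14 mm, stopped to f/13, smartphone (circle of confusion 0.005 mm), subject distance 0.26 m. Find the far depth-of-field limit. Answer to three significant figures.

283 mm

Hyperfocal distance H = f²/(N·c) + f = 14²/(13 × 0.005) + 14 = 196/0.065 + 14 ≈ 3029.4 mm ≈ 3.029 m.
Far limit Df = s·(H − f)/(H − s) = 260 × (3029.4 − 14) / (3029.4 − 260) = 260 × 3015.4 / 2769.4 ≈ 283.10 mm.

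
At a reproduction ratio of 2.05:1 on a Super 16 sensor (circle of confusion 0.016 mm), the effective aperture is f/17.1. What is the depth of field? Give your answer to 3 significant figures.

At magnification m, DoF ≈ 2·N_eff·c/m² = 2 × 17.1 × 0.016 / 2.05² = 0.5472 / 4.202 ≈ 0.13 mm.

0.130 mm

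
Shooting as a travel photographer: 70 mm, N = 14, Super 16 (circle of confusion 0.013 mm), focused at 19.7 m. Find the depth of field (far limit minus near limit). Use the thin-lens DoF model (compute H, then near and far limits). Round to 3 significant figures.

Hyperfocal distance H = f²/(N·c) + f = 70²/(14 × 0.013) + 70 = 4900/0.182 + 70 ≈ 26993.1 mm ≈ 26.99 m.
Near limit Dn = s·(H − f)/(H + s − 2f) = 19700 × (26993.1 − 70) / (26993.1 + 19700 − 2 × 70) = 19700 × 26923.1 / 46553.1 ≈ 11393 mm.
Far limit Df = s·(H − f)/(H − s) = 19700 × (26993.1 − 70) / (26993.1 − 19700) = 19700 × 26923.1 / 7293.1 ≈ 72724 mm.
Depth of field = Df − Dn = 72724 − 11393 ≈ 61331 mm ≈ 61.3 m.

61.3 m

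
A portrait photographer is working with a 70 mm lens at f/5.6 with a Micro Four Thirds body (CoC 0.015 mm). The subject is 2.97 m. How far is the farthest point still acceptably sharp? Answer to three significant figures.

Hyperfocal distance H = f²/(N·c) + f = 70²/(5.6 × 0.015) + 70 = 4900/0.084 + 70 ≈ 58403.3 mm ≈ 58.40 m.
Far limit Df = s·(H − f)/(H − s) = 2970 × (58403.3 − 70) / (58403.3 − 2970) = 2970 × 58333.3 / 55433.3 ≈ 3125.4 mm ≈ 3.13 m.

3.13 m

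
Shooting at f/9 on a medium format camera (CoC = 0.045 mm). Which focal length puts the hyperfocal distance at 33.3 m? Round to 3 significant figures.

116 mm

From H = f²/(N·c) + f, with f ≪ H: f ≈ √(H·N·c) = √(33300 × 9 × 0.045) = √13486 ≈ 116.1 mm.
The +f correction barely moves this — solving exactly, f² + N·c·f − N·c·H = 0 ⇒ f = (−N·c + √((N·c)² + 4·N·c·H))/2 = (−0.405 + √53946)/2 ≈ 115.93 mm, so f ≈ 116 mm.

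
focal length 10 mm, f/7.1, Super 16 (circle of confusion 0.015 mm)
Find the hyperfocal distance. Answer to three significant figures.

0.949 m

Hyperfocal distance H = f²/(N·c) + f = 10²/(7.1 × 0.015) + 10 = 100/0.1065 + 10 ≈ 949.0 mm ≈ 0.949 m.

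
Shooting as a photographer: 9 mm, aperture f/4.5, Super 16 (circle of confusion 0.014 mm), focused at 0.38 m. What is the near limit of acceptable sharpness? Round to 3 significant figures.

295 mm

Hyperfocal distance H = f²/(N·c) + f = 9²/(4.5 × 0.014) + 9 = 81/0.063 + 9 ≈ 1294.7 mm ≈ 1.295 m.
Near limit Dn = s·(H − f)/(H + s − 2f) = 380 × (1294.7 − 9) / (1294.7 + 380 − 2 × 9) = 380 × 1285.7 / 1656.7 ≈ 294.90 mm.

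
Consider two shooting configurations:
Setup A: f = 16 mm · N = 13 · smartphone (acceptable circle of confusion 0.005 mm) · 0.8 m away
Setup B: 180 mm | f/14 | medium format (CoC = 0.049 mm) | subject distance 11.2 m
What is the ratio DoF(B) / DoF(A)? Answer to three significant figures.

Setup A: H = 16²/(13×0.005) + 16 ≈ 3954.5 mm; DoF = Df − Dn = 998.83 − 667.19 ≈ 331.64 mm.
Setup B: H = 180²/(14×0.049) + 180 ≈ 47410.3 mm; DoF = Df − Dn = 14608.5 − 9081.1 ≈ 5527.4 mm.
Ratio = 5527.4 / 331.64 ≈ 16.7.

16.7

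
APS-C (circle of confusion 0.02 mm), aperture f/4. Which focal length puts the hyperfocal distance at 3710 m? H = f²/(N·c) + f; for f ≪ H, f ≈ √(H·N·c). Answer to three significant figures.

From H = f²/(N·c) + f, with f ≪ H: f ≈ √(H·N·c) = √(3710000 × 4 × 0.02) = √296800 ≈ 544.8 mm.
The +f correction barely moves this — solving exactly, f² + N·c·f − N·c·H = 0 ⇒ f = (−N·c + √((N·c)² + 4·N·c·H))/2 = (−0.08 + √1187200)/2 ≈ 544.75 mm, so f ≈ 545 mm.

545 mm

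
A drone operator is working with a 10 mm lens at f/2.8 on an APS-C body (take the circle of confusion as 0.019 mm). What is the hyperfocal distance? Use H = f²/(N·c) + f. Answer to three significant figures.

1.89 m

Hyperfocal distance H = f²/(N·c) + f = 10²/(2.8 × 0.019) + 10 = 100/0.0532 + 10 ≈ 1889.7 mm ≈ 1.89 m.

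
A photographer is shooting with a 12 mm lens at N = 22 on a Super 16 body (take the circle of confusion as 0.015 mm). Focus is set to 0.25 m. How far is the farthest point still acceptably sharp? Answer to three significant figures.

Hyperfocal distance H = f²/(N·c) + f = 12²/(22 × 0.015) + 12 = 144/0.33 + 12 ≈ 448.4 mm ≈ 0.448 m.
Far limit Df = s·(H − f)/(H − s) = 250 × (448.4 − 12) / (448.4 − 250) = 250 × 436.4 / 198.4 ≈ 549.95 mm ≈ 0.550 m.

0.550 m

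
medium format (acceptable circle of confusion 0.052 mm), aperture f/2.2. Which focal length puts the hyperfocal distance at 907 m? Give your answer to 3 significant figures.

322 mm

From H = f²/(N·c) + f, with f ≪ H: f ≈ √(H·N·c) = √(907000 × 2.2 × 0.052) = √103761 ≈ 322.1 mm.
The +f correction barely moves this — solving exactly, f² + N·c·f − N·c·H = 0 ⇒ f = (−N·c + √((N·c)² + 4·N·c·H))/2 = (−0.1144 + √415043)/2 ≈ 322.06 mm, so f ≈ 322 mm.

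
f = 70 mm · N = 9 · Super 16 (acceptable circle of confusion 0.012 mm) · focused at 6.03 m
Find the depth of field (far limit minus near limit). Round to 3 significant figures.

1.61 m

Hyperfocal distance H = f²/(N·c) + f = 70²/(9 × 0.012) + 70 = 4900/0.108 + 70 ≈ 45440.4 mm ≈ 45.44 m.
Near limit Dn = s·(H − f)/(H + s − 2f) = 6030 × (45440.4 − 70) / (45440.4 + 6030 − 2 × 70) = 6030 × 45370.4 / 51330.4 ≈ 5329.9 mm.
Far limit Df = s·(H − f)/(H − s) = 6030 × (45440.4 − 70) / (45440.4 − 6030) = 6030 × 45370.4 / 39410.4 ≈ 6941.9 mm.
Depth of field = Df − Dn = 6941.9 − 5329.9 ≈ 1612.0 mm ≈ 1.61 m.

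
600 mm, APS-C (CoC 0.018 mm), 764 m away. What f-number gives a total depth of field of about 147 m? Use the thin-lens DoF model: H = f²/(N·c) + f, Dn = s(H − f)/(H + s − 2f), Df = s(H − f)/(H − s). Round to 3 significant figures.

Write h = H − f = f²/(N·c). The thin-lens limits are Dn = s·h/(h + (s−f)) and Df = s·h/(h − (s−f)), so DoF = Df − Dn = 2·s·(s−f)·h / (h² − (s−f)²).
That is a quadratic in h: DoF·h² − 2·s·(s−f)·h − DoF·(s−f)² = 0 ⇒ h = (s−f)·(s + √(s² + DoF²)) / DoF = 763400 × (764000 + √(764000² + 147000²)) / 147000 = 763400 × (764000 + 778013) / 147000 ≈ 8007980 mm.
Then N = f²/(c·h) = 600² / (0.018 × 8007980) = 360000 / 144144 ≈ 2.50.

f/2.50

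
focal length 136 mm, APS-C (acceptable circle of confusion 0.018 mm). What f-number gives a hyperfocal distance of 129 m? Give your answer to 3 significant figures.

Rearrange H = f²/(N·c) + f for N: N = f² / ((H − f)·c).
N = 136² / ((129000 − 136) × 0.018) = 18496 / 2320 ≈ 7.97.

f/7.97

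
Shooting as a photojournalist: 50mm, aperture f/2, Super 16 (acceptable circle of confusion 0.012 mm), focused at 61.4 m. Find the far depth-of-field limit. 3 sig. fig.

Hyperfocal distance H = f²/(N·c) + f = 50²/(2 × 0.012) + 50 = 2500/0.024 + 50 ≈ 104216.7 mm ≈ 104.2 m.
Far limit Df = s·(H − f)/(H − s) = 61400 × (104216.7 − 50) / (104216.7 − 61400) = 61400 × 104166.7 / 42816.7 ≈ 149377 mm ≈ 149 m.

149 m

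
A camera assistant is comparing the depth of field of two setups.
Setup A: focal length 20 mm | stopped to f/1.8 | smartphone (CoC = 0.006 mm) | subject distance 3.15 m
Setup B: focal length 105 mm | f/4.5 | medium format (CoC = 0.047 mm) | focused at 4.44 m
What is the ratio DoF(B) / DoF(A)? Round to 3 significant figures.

Setup A: H = 20²/(1.8×0.006) + 20 ≈ 37057.0 mm; DoF = Df − Dn = 3440.78 − 2904.54 ≈ 536.24 mm.
Setup B: H = 105²/(4.5×0.047) + 105 ≈ 52232.7 mm; DoF = Df − Dn = 4842.73 − 4099.11 ≈ 743.62 mm.
Ratio = 743.62 / 536.24 ≈ 1.39.

1.39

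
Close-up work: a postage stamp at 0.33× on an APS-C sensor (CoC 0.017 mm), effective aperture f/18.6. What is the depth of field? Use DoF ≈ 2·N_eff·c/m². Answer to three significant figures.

At magnification m, DoF ≈ 2·N_eff·c/m² = 2 × 18.6 × 0.017 / 0.33² = 0.6324 / 0.1089 ≈ 5.81 mm.

5.81 mm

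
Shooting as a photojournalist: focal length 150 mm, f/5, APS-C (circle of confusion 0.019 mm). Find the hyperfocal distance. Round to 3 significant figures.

Hyperfocal distance H = f²/(N·c) + f = 150²/(5 × 0.019) + 150 = 22500/0.095 + 150 ≈ 236992.1 mm ≈ 237 m.

237 m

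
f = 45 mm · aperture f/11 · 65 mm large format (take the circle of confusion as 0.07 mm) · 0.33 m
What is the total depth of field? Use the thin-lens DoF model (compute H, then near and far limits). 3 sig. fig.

72.4 mm

Hyperfocal distance H = f²/(N·c) + f = 45²/(11 × 0.07) + 45 = 2025/0.77 + 45 ≈ 2674.9 mm ≈ 2.675 m.
Near limit Dn = s·(H − f)/(H + s − 2f) = 330 × (2674.9 − 45) / (2674.9 + 330 − 2 × 45) = 330 × 2629.9 / 2914.9 ≈ 297.734 mm.
Far limit Df = s·(H − f)/(H − s) = 330 × (2674.9 − 45) / (2674.9 − 330) = 330 × 2629.9 / 2344.9 ≈ 370.109 mm.
Depth of field = Df − Dn = 370.109 − 297.734 ≈ 72.375 mm.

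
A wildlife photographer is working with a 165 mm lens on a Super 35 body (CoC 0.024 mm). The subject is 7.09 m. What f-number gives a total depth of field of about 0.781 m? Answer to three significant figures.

f/8.99

Write h = H − f = f²/(N·c). The thin-lens limits are Dn = s·h/(h + (s−f)) and Df = s·h/(h − (s−f)), so DoF = Df − Dn = 2·s·(s−f)·h / (h² − (s−f)²).
That is a quadratic in h: DoF·h² − 2·s·(s−f)·h − DoF·(s−f)² = 0 ⇒ h = (s−f)·(s + √(s² + DoF²)) / DoF = 6925 × (7090 + √(7090² + 781²)) / 781 = 6925 × (7090 + 7132.89) / 781 ≈ 126112 mm.
Then N = f²/(c·h) = 165² / (0.024 × 126112) = 27225 / 3026.7 ≈ 8.99.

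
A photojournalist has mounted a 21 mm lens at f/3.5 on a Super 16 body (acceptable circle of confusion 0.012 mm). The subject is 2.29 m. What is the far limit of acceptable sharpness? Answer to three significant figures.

2.92 m

Hyperfocal distance H = f²/(N·c) + f = 21²/(3.5 × 0.012) + 21 = 441/0.042 + 21 ≈ 10521.0 mm ≈ 10.52 m.
Far limit Df = s·(H − f)/(H − s) = 2290 × (10521.0 − 21) / (10521.0 − 2290) = 2290 × 10500.0 / 8231.0 ≈ 2921.3 mm ≈ 2.92 m.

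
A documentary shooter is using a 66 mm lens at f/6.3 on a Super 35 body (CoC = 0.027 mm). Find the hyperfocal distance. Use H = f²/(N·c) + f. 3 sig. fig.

25.7 m

Hyperfocal distance H = f²/(N·c) + f = 66²/(6.3 × 0.027) + 66 = 4356/0.1701 + 66 ≈ 25674.5 mm ≈ 25.7 m.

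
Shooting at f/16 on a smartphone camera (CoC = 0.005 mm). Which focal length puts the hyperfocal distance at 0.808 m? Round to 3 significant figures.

8.00 mm

From H = f²/(N·c) + f, with f ≪ H: f ≈ √(H·N·c) = √(808 × 16 × 0.005) = √64.640 ≈ 8.040 mm.
Exact: f² + N·c·f − N·c·H = 0 ⇒ f = (−N·c + √((N·c)² + 4·N·c·H))/2 = (−0.08 + √258.57)/2 ≈ 8.0000 mm ≈ 8.00 mm.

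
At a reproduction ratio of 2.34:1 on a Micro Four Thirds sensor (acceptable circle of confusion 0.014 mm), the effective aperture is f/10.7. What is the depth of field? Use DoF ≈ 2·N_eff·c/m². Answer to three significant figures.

At magnification m, DoF ≈ 2·N_eff·c/m² = 2 × 10.7 × 0.014 / 2.34² = 0.2996 / 5.476 ≈ 0.0547 mm.

0.0547 mm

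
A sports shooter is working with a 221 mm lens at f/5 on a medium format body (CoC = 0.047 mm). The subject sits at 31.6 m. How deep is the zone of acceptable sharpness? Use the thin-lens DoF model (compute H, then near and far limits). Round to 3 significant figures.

9.76 m

Hyperfocal distance H = f²/(N·c) + f = 221²/(5 × 0.047) + 221 = 48841/0.235 + 221 ≈ 208055.0 mm ≈ 208.1 m.
Near limit Dn = s·(H − f)/(H + s − 2f) = 31600 × (208055.0 − 221) / (208055.0 + 31600 − 2 × 221) = 31600 × 207834.0 / 239213.0 ≈ 27454.8 mm.
Far limit Df = s·(H − f)/(H − s) = 31600 × (208055.0 − 221) / (208055.0 − 31600) = 31600 × 207834.0 / 176455.0 ≈ 37219.4 mm.
Depth of field = Df − Dn = 37219.4 − 27454.8 ≈ 9764.6 mm ≈ 9.76 m.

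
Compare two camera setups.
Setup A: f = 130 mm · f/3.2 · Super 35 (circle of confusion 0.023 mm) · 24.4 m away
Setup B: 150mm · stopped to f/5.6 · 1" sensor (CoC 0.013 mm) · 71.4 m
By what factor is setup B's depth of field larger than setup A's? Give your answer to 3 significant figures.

6.67

Setup A: H = 130²/(3.2×0.023) + 130 ≈ 229749.6 mm; DoF = Df − Dn = 27283.8 − 22067.5 ≈ 5216.3 mm.
Setup B: H = 150²/(5.6×0.013) + 150 ≈ 309215.9 mm; DoF = Df − Dn = 92792 − 58024 ≈ 34768 mm.
Ratio = 34768 / 5216.3 ≈ 6.67.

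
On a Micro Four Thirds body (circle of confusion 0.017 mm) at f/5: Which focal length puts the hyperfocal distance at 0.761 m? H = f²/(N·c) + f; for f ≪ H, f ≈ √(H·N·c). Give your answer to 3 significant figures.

From H = f²/(N·c) + f, with f ≪ H: f ≈ √(H·N·c) = √(761 × 5 × 0.017) = √64.685 ≈ 8.043 mm.
Exact: f² + N·c·f − N·c·H = 0 ⇒ f = (−N·c + √((N·c)² + 4·N·c·H))/2 = (−0.085 + √258.75)/2 ≈ 8.0003 mm ≈ 8.00 mm.

8.00 mm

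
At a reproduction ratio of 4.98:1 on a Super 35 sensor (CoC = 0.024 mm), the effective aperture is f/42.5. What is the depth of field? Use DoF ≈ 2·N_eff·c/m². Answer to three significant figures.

At magnification m, DoF ≈ 2·N_eff·c/m² = 2 × 42.5 × 0.024 / 4.98² = 2.04 / 24.8 ≈ 0.0823 mm.

0.0823 mm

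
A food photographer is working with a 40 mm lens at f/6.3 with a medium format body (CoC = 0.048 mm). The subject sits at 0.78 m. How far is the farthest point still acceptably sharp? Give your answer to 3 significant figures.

Hyperfocal distance H = f²/(N·c) + f = 40²/(6.3 × 0.048) + 40 = 1600/0.3024 + 40 ≈ 5331.0 mm ≈ 5.331 m.
Far limit Df = s·(H − f)/(H − s) = 780 × (5331.0 − 40) / (5331.0 − 780) = 780 × 5291.0 / 4551.0 ≈ 906.83 mm ≈ 0.907 m.

0.907 m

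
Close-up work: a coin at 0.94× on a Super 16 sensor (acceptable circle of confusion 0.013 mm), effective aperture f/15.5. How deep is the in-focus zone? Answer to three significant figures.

0.456 mm

At magnification m, DoF ≈ 2·N_eff·c/m² = 2 × 15.5 × 0.013 / 0.94² = 0.403 / 0.8836 ≈ 0.456 mm.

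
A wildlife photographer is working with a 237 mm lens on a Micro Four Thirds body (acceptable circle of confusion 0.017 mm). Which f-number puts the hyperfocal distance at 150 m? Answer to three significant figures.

Rearrange H = f²/(N·c) + f for N: N = f² / ((H − f)·c).
N = 237² / ((150000 − 237) × 0.017) = 56169 / 2546 ≈ 22.1.

f/22.1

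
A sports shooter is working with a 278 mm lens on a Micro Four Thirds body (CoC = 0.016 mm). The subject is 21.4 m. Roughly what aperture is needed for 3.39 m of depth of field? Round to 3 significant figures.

f/18

Write h = H − f = f²/(N·c). The thin-lens limits are Dn = s·h/(h + (s−f)) and Df = s·h/(h − (s−f)), so DoF = Df − Dn = 2·s·(s−f)·h / (h² − (s−f)²).
That is a quadratic in h: DoF·h² − 2·s·(s−f)·h − DoF·(s−f)² = 0 ⇒ h = (s−f)·(s + √(s² + DoF²)) / DoF = 21122 × (21400 + √(21400² + 3390²)) / 3390 = 21122 × (21400 + 21666.8) / 3390 ≈ 268336 mm.
Then N = f²/(c·h) = 278² / (0.016 × 268336) = 77284 / 4293.4 ≈ 18.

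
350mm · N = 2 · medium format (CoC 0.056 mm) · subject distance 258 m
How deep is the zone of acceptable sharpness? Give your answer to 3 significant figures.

129 m

Hyperfocal distance H = f²/(N·c) + f = 350²/(2 × 0.056) + 350 = 122500/0.112 + 350 ≈ 1094100.0 mm ≈ 1094 m.
Near limit Dn = s·(H − f)/(H + s − 2f) = 258000 × (1094100.0 − 350) / (1094100.0 + 258000 − 2 × 350) = 258000 × 1093750.0 / 1351400.0 ≈ 208811 mm.
Far limit Df = s·(H − f)/(H − s) = 258000 × (1094100.0 − 350) / (1094100.0 − 258000) = 258000 × 1093750.0 / 836100.0 ≈ 337504 mm.
Depth of field = Df − Dn = 337504 − 208811 ≈ 128693 mm ≈ 129 m.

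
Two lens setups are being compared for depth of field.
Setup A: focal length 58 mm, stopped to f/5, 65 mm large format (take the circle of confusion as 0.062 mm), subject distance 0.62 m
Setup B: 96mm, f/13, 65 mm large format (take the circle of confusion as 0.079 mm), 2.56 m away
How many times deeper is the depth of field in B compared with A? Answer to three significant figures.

Setup A: H = 58²/(5×0.062) + 58 ≈ 10909.6 mm; DoF = Df − Dn = 653.863 − 589.472 ≈ 64.391 mm.
Setup B: H = 96²/(13×0.079) + 96 ≈ 9069.7 mm; DoF = Df − Dn = 3529.0 − 2008.5 ≈ 1520.5 mm.
Ratio = 1520.5 / 64.391 ≈ 23.6.

23.6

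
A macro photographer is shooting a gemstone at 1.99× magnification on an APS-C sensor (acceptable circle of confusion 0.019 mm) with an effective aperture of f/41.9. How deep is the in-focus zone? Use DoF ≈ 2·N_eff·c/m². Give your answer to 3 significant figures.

At magnification m, DoF ≈ 2·N_eff·c/m² = 2 × 41.9 × 0.019 / 1.99² = 1.592 / 3.96 ≈ 0.402 mm.

0.402 mm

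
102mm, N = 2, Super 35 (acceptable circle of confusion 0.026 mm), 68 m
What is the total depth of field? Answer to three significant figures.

Hyperfocal distance H = f²/(N·c) + f = 102²/(2 × 0.026) + 102 = 10404/0.052 + 102 ≈ 200178.9 mm ≈ 200.2 m.
Near limit Dn = s·(H − f)/(H + s − 2f) = 68000 × (200178.9 − 102) / (200178.9 + 68000 − 2 × 102) = 68000 × 200076.9 / 267974.9 ≈ 50771 mm.
Far limit Df = s·(H − f)/(H − s) = 68000 × (200178.9 − 102) / (200178.9 − 68000) = 68000 × 200076.9 / 132178.9 ≈ 102930 mm.
Depth of field = Df − Dn = 102930 − 50771 ≈ 52159 mm ≈ 52.2 m.

52.2 m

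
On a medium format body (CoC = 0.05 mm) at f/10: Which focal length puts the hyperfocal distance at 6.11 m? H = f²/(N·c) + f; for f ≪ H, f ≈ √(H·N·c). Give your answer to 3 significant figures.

From H = f²/(N·c) + f, with f ≪ H: f ≈ √(H·N·c) = √(6110 × 10 × 0.05) = √3055.0 ≈ 55.27 mm.
Exact: f² + N·c·f − N·c·H = 0 ⇒ f = (−N·c + √((N·c)² + 4·N·c·H))/2 = (−0.5 + √12220)/2 ≈ 55.023 mm ≈ 55.0 mm.

55.0 mm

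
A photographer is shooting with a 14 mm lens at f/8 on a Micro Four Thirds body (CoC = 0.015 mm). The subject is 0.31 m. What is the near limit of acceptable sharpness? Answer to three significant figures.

Hyperfocal distance H = f²/(N·c) + f = 14²/(8 × 0.015) + 14 = 196/0.12 + 14 ≈ 1647.3 mm ≈ 1.647 m.
Near limit Dn = s·(H − f)/(H + s − 2f) = 310 × (1647.3 − 14) / (1647.3 + 310 − 2 × 14) = 310 × 1633.3 / 1929.3 ≈ 262.44 mm.

262 mm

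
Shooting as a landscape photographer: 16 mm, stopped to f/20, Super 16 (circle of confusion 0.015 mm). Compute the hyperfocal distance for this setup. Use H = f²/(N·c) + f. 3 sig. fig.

Hyperfocal distance H = f²/(N·c) + f = 16²/(20 × 0.015) + 16 = 256/0.3 + 16 ≈ 869.3 mm ≈ 0.869 m.

0.869 m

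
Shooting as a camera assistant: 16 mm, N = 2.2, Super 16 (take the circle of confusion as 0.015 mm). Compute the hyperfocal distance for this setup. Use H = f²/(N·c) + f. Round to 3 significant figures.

Hyperfocal distance H = f²/(N·c) + f = 16²/(2.2 × 0.015) + 16 = 256/0.033 + 16 ≈ 7773.6 mm ≈ 7.77 m.

7.77 m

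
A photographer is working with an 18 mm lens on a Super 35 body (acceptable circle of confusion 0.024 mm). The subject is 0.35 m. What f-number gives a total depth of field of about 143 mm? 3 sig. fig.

f/7.99

Write h = H − f = f²/(N·c). The thin-lens limits are Dn = s·h/(h + (s−f)) and Df = s·h/(h − (s−f)), so DoF = Df − Dn = 2·s·(s−f)·h / (h² − (s−f)²).
That is a quadratic in h: DoF·h² − 2·s·(s−f)·h − DoF·(s−f)² = 0 ⇒ h = (s−f)·(s + √(s² + DoF²)) / DoF = 332 × (350 + √(350² + 143²)) / 143 = 332 × (350 + 378.086) / 143 ≈ 1690.4 mm.
Then N = f²/(c·h) = 18² / (0.024 × 1690.4) = 324 / 40.569 ≈ 7.99.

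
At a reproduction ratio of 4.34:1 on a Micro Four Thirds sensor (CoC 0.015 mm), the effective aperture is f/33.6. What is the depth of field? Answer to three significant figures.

At magnification m, DoF ≈ 2·N_eff·c/m² = 2 × 33.6 × 0.015 / 4.34² = 1.008 / 18.84 ≈ 0.0535 mm.

0.0535 mm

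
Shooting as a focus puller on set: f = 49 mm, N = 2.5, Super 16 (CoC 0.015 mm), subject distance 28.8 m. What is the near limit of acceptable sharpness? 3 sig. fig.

19.9 m

Hyperfocal distance H = f²/(N·c) + f = 49²/(2.5 × 0.015) + 49 = 2401/0.0375 + 49 ≈ 64075.7 mm ≈ 64.08 m.
Near limit Dn = s·(H − f)/(H + s − 2f) = 28800 × (64075.7 − 49) / (64075.7 + 28800 − 2 × 49) = 28800 × 64026.7 / 92777.7 ≈ 19875 mm ≈ 19.9 m.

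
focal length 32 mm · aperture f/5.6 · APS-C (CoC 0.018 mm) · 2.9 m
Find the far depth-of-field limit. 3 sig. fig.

4.04 m

Hyperfocal distance H = f²/(N·c) + f = 32²/(5.6 × 0.018) + 32 = 1024/0.1008 + 32 ≈ 10190.7 mm ≈ 10.19 m.
Far limit Df = s·(H − f)/(H − s) = 2900 × (10190.7 − 32) / (10190.7 − 2900) = 2900 × 10158.7 / 7290.7 ≈ 4040.8 mm ≈ 4.04 m.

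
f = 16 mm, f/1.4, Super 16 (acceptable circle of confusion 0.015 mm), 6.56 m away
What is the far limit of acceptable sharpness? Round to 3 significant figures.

14.2 m

Hyperfocal distance H = f²/(N·c) + f = 16²/(1.4 × 0.015) + 16 = 256/0.021 + 16 ≈ 12206.5 mm ≈ 12.21 m.
Far limit Df = s·(H − f)/(H − s) = 6560 × (12206.5 − 16) / (12206.5 − 6560) = 6560 × 12190.5 / 5646.5 ≈ 14163 mm ≈ 14.2 m.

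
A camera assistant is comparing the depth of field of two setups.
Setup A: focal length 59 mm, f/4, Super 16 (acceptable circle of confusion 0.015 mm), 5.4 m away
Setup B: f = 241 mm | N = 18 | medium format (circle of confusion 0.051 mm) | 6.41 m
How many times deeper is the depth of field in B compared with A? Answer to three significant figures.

Setup A: H = 59²/(4×0.015) + 59 ≈ 58075.7 mm; DoF = Df − Dn = 5947.5 − 4944.8 ≈ 1002.7 mm.
Setup B: H = 241²/(18×0.051) + 241 ≈ 63510.1 mm; DoF = Df − Dn = 7102.5 − 5840.5 ≈ 1262.0 mm.
Ratio = 1262.0 / 1002.7 ≈ 1.26.

1.26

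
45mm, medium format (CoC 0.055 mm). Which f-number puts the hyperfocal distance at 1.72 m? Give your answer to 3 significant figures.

f/22

Rearrange H = f²/(N·c) + f for N: N = f² / ((H − f)·c).
N = 45² / ((1720 − 45) × 0.055) = 2025 / 92.12 ≈ 22.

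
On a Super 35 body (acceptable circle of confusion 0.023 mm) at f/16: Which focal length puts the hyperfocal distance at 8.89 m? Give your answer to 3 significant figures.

From H = f²/(N·c) + f, with f ≪ H: f ≈ √(H·N·c) = √(8890 × 16 × 0.023) = √3271.5 ≈ 57.20 mm.
Exact: f² + N·c·f − N·c·H = 0 ⇒ f = (−N·c + √((N·c)² + 4·N·c·H))/2 = (−0.368 + √13086)/2 ≈ 57.013 mm ≈ 57.0 mm.

57.0 mm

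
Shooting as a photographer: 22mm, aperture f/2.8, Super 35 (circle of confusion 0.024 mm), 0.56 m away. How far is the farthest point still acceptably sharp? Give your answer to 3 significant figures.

0.605 m

Hyperfocal distance H = f²/(N·c) + f = 22²/(2.8 × 0.024) + 22 = 484/0.0672 + 22 ≈ 7224.4 mm ≈ 7.224 m.
Far limit Df = s·(H − f)/(H − s) = 560 × (7224.4 − 22) / (7224.4 − 560) = 560 × 7202.4 / 6664.4 ≈ 605.21 mm ≈ 0.605 m.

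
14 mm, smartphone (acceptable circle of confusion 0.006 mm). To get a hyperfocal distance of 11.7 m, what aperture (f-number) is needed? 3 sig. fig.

Rearrange H = f²/(N·c) + f for N: N = f² / ((H − f)·c).
N = 14² / ((11700 − 14) × 0.006) = 196 / 70.12 ≈ 2.80.

f/2.80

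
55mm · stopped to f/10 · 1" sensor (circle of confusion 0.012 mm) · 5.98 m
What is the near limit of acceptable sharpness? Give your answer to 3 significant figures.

4.84 m

Hyperfocal distance H = f²/(N·c) + f = 55²/(10 × 0.012) + 55 = 3025/0.12 + 55 ≈ 25263.3 mm ≈ 25.26 m.
Near limit Dn = s·(H − f)/(H + s − 2f) = 5980 × (25263.3 − 55) / (25263.3 + 5980 − 2 × 55) = 5980 × 25208.3 / 31133.3 ≈ 4841.9 mm ≈ 4.84 m.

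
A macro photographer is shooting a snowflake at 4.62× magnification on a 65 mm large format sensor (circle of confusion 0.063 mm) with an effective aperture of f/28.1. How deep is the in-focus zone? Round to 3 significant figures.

At magnification m, DoF ≈ 2·N_eff·c/m² = 2 × 28.1 × 0.063 / 4.62² = 3.541 / 21.34 ≈ 0.166 mm.

0.166 mm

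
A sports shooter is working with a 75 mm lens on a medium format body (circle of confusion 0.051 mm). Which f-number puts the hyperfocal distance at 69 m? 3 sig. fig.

f/1.60

Rearrange H = f²/(N·c) + f for N: N = f² / ((H − f)·c).
N = 75² / ((69000 − 75) × 0.051) = 5625 / 3515 ≈ 1.60.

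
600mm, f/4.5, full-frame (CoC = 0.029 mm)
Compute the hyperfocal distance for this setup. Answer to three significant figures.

2760 m

Hyperfocal distance H = f²/(N·c) + f = 600²/(4.5 × 0.029) + 600 = 360000/0.1305 + 600 ≈ 2759220.7 mm ≈ 2760 m.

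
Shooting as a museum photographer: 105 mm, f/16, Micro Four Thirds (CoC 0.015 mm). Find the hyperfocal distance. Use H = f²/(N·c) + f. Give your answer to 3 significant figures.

Hyperfocal distance H = f²/(N·c) + f = 105²/(16 × 0.015) + 105 = 11025/0.24 + 105 ≈ 46042.5 mm ≈ 46.0 m.

46.0 m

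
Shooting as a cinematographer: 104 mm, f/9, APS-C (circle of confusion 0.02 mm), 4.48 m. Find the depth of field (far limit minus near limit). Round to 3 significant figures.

0.656 m

Hyperfocal distance H = f²/(N·c) + f = 104²/(9 × 0.02) + 104 = 10816/0.18 + 104 ≈ 60192.9 mm ≈ 60.19 m.
Near limit Dn = s·(H − f)/(H + s − 2f) = 4480 × (60192.9 − 104) / (60192.9 + 4480 − 2 × 104) = 4480 × 60088.9 / 64464.9 ≈ 4175.89 mm.
Far limit Df = s·(H − f)/(H − s) = 4480 × (60192.9 − 104) / (60192.9 − 4480) = 4480 × 60088.9 / 55712.9 ≈ 4831.88 mm.
Depth of field = Df − Dn = 4831.88 − 4175.89 ≈ 655.99 mm ≈ 0.656 m.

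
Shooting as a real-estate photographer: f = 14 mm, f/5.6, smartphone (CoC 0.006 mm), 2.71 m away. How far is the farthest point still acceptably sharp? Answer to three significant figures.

Hyperfocal distance H = f²/(N·c) + f = 14²/(5.6 × 0.006) + 14 = 196/0.0336 + 14 ≈ 5847.3 mm ≈ 5.847 m.
Far limit Df = s·(H − f)/(H − s) = 2710 × (5847.3 − 14) / (5847.3 − 2710) = 2710 × 5833.3 / 3137.3 ≈ 5038.8 mm ≈ 5.04 m.

5.04 m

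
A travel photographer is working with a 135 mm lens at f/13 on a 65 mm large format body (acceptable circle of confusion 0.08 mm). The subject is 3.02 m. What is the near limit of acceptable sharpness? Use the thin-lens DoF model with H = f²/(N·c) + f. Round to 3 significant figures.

Hyperfocal distance H = f²/(N·c) + f = 135²/(13 × 0.08) + 135 = 18225/1.04 + 135 ≈ 17659.0 mm ≈ 17.66 m.
Near limit Dn = s·(H − f)/(H + s − 2f) = 3020 × (17659.0 − 135) / (17659.0 + 3020 − 2 × 135) = 3020 × 17524.0 / 20409.0 ≈ 2593.1 mm ≈ 2.59 m.

2.59 m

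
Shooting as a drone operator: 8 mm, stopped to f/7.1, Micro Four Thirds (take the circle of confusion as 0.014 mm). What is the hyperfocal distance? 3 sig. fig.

Hyperfocal distance H = f²/(N·c) + f = 8²/(7.1 × 0.014) + 8 = 64/0.0994 + 8 ≈ 651.9 mm ≈ 0.652 m.

0.652 m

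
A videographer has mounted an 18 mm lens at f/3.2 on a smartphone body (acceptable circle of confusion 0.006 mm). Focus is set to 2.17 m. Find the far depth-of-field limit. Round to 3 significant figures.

Hyperfocal distance H = f²/(N·c) + f = 18²/(3.2 × 0.006) + 18 = 324/0.0192 + 18 ≈ 16893.0 mm ≈ 16.89 m.
Far limit Df = s·(H − f)/(H − s) = 2170 × (16893.0 − 18) / (16893.0 − 2170) = 2170 × 16875.0 / 14723.0 ≈ 2487.2 mm ≈ 2.49 m.

2.49 m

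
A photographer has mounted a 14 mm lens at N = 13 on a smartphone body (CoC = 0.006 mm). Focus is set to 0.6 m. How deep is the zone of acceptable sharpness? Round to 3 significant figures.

Hyperfocal distance H = f²/(N·c) + f = 14²/(13 × 0.006) + 14 = 196/0.078 + 14 ≈ 2526.8 mm ≈ 2.527 m.
Near limit Dn = s·(H − f)/(H + s − 2f) = 600 × (2526.8 − 14) / (2526.8 + 600 − 2 × 14) = 600 × 2512.8 / 3098.8 ≈ 486.54 mm.
Far limit Df = s·(H − f)/(H − s) = 600 × (2526.8 − 14) / (2526.8 − 600) = 600 × 2512.8 / 1926.8 ≈ 782.48 mm.
Depth of field = Df − Dn = 782.48 − 486.54 ≈ 295.94 mm.

296 mm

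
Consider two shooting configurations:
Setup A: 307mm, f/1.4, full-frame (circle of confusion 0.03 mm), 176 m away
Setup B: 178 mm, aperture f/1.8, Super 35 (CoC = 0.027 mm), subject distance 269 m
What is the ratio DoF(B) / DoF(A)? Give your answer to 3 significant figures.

Setup A: H = 307²/(1.4×0.03) + 307 ≈ 2244330.8 mm; DoF = Df − Dn = 190950 − 163221 ≈ 27729 mm.
Setup B: H = 178²/(1.8×0.027) + 178 ≈ 652112.2 mm; DoF = Df − Dn = 457752 − 190463 ≈ 267289 mm.
Ratio = 267289 / 27729 ≈ 9.64.

9.64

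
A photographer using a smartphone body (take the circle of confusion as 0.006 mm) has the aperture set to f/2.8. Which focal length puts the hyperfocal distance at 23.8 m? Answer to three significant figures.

From H = f²/(N·c) + f, with f ≪ H: f ≈ √(H·N·c) = √(23800 × 2.8 × 0.006) = √399.84 ≈ 20.00 mm.
The +f correction barely moves this — solving exactly, f² + N·c·f − N·c·H = 0 ⇒ f = (−N·c + √((N·c)² + 4·N·c·H))/2 = (−0.0168 + √1599.4)/2 ≈ 19.988 mm, so f ≈ 20.0 mm.

20.0 mm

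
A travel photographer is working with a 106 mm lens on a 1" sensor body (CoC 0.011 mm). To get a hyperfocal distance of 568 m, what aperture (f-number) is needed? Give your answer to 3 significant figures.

f/1.80

Rearrange H = f²/(N·c) + f for N: N = f² / ((H − f)·c).
N = 106² / ((568000 − 106) × 0.011) = 11236 / 6247 ≈ 1.80.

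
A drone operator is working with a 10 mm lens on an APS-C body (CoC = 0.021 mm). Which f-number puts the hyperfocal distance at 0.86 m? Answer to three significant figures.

f/5.60

Rearrange H = f²/(N·c) + f for N: N = f² / ((H − f)·c).
N = 10² / ((860 − 10) × 0.021) = 100 / 17.85 ≈ 5.60.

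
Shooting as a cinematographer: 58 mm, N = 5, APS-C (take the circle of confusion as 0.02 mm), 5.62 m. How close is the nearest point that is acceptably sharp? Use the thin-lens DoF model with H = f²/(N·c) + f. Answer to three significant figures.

Hyperfocal distance H = f²/(N·c) + f = 58²/(5 × 0.02) + 58 = 3364/0.1 + 58 ≈ 33698.0 mm ≈ 33.70 m.
Near limit Dn = s·(H − f)/(H + s − 2f) = 5620 × (33698.0 − 58) / (33698.0 + 5620 − 2 × 58) = 5620 × 33640.0 / 39202.0 ≈ 4822.6 mm ≈ 4.82 m.

4.82 m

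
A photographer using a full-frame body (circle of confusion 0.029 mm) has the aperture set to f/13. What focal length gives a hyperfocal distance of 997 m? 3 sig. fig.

From H = f²/(N·c) + f, with f ≪ H: f ≈ √(H·N·c) = √(997000 × 13 × 0.029) = √375869 ≈ 613.1 mm.
The +f correction barely moves this — solving exactly, f² + N·c·f − N·c·H = 0 ⇒ f = (−N·c + √((N·c)² + 4·N·c·H))/2 = (−0.377 + √1503476)/2 ≈ 612.89 mm, so f ≈ 613 mm.

613 mm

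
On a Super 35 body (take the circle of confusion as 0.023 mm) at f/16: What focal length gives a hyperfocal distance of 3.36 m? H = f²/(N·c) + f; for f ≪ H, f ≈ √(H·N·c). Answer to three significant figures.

From H = f²/(N·c) + f, with f ≪ H: f ≈ √(H·N·c) = √(3360 × 16 × 0.023) = √1236.5 ≈ 35.16 mm.
Exact: f² + N·c·f − N·c·H = 0 ⇒ f = (−N·c + √((N·c)² + 4·N·c·H))/2 = (−0.368 + √4946.1)/2 ≈ 34.980 mm ≈ 35.0 mm.

35.0 mm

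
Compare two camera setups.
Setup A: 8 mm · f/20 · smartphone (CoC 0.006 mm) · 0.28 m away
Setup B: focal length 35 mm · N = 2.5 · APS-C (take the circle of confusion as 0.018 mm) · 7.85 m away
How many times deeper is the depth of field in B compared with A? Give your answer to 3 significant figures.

12.7

Setup A: H = 8²/(20×0.006) + 8 ≈ 541.3 mm; DoF = Df − Dn = 571.43 − 185.43 ≈ 386.00 mm.
Setup B: H = 35²/(2.5×0.018) + 35 ≈ 27257.2 mm; DoF = Df − Dn = 11011.1 − 6099.1 ≈ 4912.0 mm.
Ratio = 4912.0 / 386.00 ≈ 12.7.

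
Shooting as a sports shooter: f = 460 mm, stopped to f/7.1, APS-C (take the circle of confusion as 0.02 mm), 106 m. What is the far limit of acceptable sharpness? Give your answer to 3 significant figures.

114 m

Hyperfocal distance H = f²/(N·c) + f = 460²/(7.1 × 0.02) + 460 = 211600/0.142 + 460 ≈ 1490600.8 mm ≈ 1491 m.
Far limit Df = s·(H − f)/(H − s) = 106000 × (1490600.8 − 460) / (1490600.8 − 106000) = 106000 × 1490140.8 / 1384600.8 ≈ 114080 mm ≈ 114 m.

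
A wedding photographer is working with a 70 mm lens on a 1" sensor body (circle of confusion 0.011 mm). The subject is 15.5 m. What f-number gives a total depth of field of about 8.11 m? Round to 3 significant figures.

f/7.10

Write h = H − f = f²/(N·c). The thin-lens limits are Dn = s·h/(h + (s−f)) and Df = s·h/(h − (s−f)), so DoF = Df − Dn = 2·s·(s−f)·h / (h² − (s−f)²).
That is a quadratic in h: DoF·h² − 2·s·(s−f)·h − DoF·(s−f)² = 0 ⇒ h = (s−f)·(s + √(s² + DoF²)) / DoF = 15430 × (15500 + √(15500² + 8110²)) / 8110 = 15430 × (15500 + 17493.5) / 8110 ≈ 62773 mm.
Then N = f²/(c·h) = 70² / (0.011 × 62773) = 4900 / 690.50 ≈ 7.10.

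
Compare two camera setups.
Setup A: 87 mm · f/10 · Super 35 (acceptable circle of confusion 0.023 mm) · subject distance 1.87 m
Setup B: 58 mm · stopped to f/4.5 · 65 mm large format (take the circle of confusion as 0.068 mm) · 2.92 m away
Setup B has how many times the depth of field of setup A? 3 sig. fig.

8.02

Setup A: H = 87²/(10×0.023) + 87 ≈ 32995.7 mm; DoF = Df − Dn = 1977.12 − 1773.89 ≈ 203.23 mm.
Setup B: H = 58²/(4.5×0.068) + 58 ≈ 11051.5 mm; DoF = Df − Dn = 3947.7 − 2316.8 ≈ 1630.9 mm.
Ratio = 1630.9 / 203.23 ≈ 8.02.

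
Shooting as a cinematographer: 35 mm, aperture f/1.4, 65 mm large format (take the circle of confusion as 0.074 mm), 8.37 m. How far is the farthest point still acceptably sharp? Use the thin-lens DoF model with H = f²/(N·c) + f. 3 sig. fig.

28.4 m

Hyperfocal distance H = f²/(N·c) + f = 35²/(1.4 × 0.074) + 35 = 1225/0.1036 + 35 ≈ 11859.3 mm ≈ 11.86 m.
Far limit Df = s·(H − f)/(H − s) = 8370 × (11859.3 − 35) / (11859.3 − 8370) = 8370 × 11824.3 / 3489.3 ≈ 28364 mm ≈ 28.4 m.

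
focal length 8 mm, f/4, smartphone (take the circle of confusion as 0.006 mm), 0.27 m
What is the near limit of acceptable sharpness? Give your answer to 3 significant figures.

Hyperfocal distance H = f²/(N·c) + f = 8²/(4 × 0.006) + 8 = 64/0.024 + 8 ≈ 2674.7 mm ≈ 2.675 m.
Near limit Dn = s·(H − f)/(H + s − 2f) = 270 × (2674.7 − 8) / (2674.7 + 270 − 2 × 8) = 270 × 2666.7 / 2928.7 ≈ 245.85 mm.

246 mm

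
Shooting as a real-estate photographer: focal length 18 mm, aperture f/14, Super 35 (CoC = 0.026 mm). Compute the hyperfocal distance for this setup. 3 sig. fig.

0.908 m

Hyperfocal distance H = f²/(N·c) + f = 18²/(14 × 0.026) + 18 = 324/0.364 + 18 ≈ 908.1 mm ≈ 0.908 m.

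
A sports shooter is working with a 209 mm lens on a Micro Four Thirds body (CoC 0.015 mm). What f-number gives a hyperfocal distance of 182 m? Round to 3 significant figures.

Rearrange H = f²/(N·c) + f for N: N = f² / ((H − f)·c).
N = 209² / ((182000 − 209) × 0.015) = 43681 / 2727 ≈ 16.

f/16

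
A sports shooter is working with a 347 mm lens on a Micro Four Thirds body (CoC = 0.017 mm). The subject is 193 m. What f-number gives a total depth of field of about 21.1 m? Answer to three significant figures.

Write h = H − f = f²/(N·c). The thin-lens limits are Dn = s·h/(h + (s−f)) and Df = s·h/(h − (s−f)), so DoF = Df − Dn = 2·s·(s−f)·h / (h² − (s−f)²).
That is a quadratic in h: DoF·h² − 2·s·(s−f)·h − DoF·(s−f)² = 0 ⇒ h = (s−f)·(s + √(s² + DoF²)) / DoF = 192653 × (193000 + √(193000² + 21100²)) / 21100 = 192653 × (193000 + 194150) / 21100 ≈ 3534863 mm.
Then N = f²/(c·h) = 347² / (0.017 × 3534863) = 120409 / 60093 ≈ 2.00.

f/2.00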